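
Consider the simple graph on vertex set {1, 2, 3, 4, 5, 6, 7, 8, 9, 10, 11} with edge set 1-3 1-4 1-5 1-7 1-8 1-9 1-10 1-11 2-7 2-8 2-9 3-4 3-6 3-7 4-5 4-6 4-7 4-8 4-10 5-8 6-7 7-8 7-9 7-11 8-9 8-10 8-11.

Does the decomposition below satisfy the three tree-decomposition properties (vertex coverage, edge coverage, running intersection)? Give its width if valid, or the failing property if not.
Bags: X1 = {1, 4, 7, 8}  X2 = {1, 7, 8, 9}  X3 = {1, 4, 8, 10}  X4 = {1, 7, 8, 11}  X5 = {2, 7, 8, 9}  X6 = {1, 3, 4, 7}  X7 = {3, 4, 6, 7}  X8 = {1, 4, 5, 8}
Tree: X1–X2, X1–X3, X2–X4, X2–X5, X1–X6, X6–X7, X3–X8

Yes; width 3.

Vertex coverage: the bags together contain {1, 2, 3, 4, 5, 6, 7, 8, 9, 10, 11}, the full vertex set. Edge coverage: each edge of G has both endpoints in at least one bag. Running intersection: for every vertex, the bags containing it form a connected subtree. All three properties hold, so this is a valid tree decomposition of width max|bag| − 1 = 3, and hence tw(G) ≤ 3.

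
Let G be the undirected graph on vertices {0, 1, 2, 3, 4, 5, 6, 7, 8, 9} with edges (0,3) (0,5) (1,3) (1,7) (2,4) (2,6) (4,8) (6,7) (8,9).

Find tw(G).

1

A width-1 tree decomposition is:
Bags: B1 = {0, 5}  B2 = {0, 3}  B3 = {1, 3}  B4 = {1, 7}  B5 = {6, 7}  B6 = {2, 6}  B7 = {2, 4}  B8 = {4, 8}  B9 = {8, 9}
Tree: B1–B2, B2–B3, B3–B4, B4–B5, B5–B6, B6–B7, B7–B8, B8–B9
Each bag holds 2 vertices, so the decomposition has width 1, which upper-bounds the treewidth. G has an edge, so its treewidth is at least 1. Combining the bounds, tw(G) = 1.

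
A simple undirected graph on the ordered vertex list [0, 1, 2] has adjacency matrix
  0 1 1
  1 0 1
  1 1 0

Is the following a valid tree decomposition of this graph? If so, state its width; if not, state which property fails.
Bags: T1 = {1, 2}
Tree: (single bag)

A tree decomposition must satisfy three properties: every vertex lies in some bag; for every edge, both endpoints lie together in some bag; and for every vertex, the bags containing it form a connected subtree. Here vertex 0 appears in no bag, so the decomposition is invalid.

No — vertex 0 appears in no bag.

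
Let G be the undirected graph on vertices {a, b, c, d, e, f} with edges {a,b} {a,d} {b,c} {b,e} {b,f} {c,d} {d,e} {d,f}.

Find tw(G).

A width-2 tree decomposition is:
Bags: B1 = {b, c, d}  B2 = {a, b, d}  B3 = {b, d, f}  B4 = {b, d, e}
Tree: B1–B2, B2–B3, B3–B4
Every bag has size at most 3, so the width is 3 − 1 = 2 and tw(G) ≤ 2. Since d–c–b–a–d is a cycle in G, G is not acyclic. Forests are exactly the graphs of treewidth ≤ 1, so tw(G) ≥ 2. Therefore the treewidth is 2.

2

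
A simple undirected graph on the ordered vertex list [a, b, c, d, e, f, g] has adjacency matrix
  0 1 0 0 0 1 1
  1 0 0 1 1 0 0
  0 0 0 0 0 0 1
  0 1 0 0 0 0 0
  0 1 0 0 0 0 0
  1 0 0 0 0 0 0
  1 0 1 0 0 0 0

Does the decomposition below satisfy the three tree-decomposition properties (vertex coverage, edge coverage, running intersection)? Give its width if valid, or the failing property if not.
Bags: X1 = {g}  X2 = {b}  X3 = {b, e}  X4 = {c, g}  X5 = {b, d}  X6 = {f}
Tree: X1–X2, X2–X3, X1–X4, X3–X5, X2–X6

A tree decomposition must satisfy three properties: every vertex lies in some bag; for every edge, both endpoints lie together in some bag; and for every vertex, the bags containing it form a connected subtree. Here vertex a appears in no bag, so the decomposition is invalid.

No — vertex a appears in no bag.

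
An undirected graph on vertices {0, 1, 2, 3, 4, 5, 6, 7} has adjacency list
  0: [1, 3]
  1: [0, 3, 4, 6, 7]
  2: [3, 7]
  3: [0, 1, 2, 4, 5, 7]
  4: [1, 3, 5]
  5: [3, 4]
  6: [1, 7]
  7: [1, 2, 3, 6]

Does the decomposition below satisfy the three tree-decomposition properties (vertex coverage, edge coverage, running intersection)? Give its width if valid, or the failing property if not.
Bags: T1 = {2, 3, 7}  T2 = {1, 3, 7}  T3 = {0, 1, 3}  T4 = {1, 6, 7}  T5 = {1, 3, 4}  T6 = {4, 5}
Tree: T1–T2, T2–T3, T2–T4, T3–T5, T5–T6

No — edge (3,5) lies in no bag.

A tree decomposition must satisfy three properties: every vertex lies in some bag; for every edge, both endpoints lie together in some bag; and for every vertex, the bags containing it form a connected subtree. Here edge (3,5) lies in no bag, so the decomposition is invalid.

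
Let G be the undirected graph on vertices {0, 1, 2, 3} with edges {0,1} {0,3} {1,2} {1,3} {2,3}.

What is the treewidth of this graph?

2

A width-2 tree decomposition is:
Bags: B1 = {1, 2, 3}  B2 = {0, 1, 3}
Tree: B1–B2
Each bag holds 3 vertices, so the decomposition has width 2, which upper-bounds the treewidth. For the lower bound, the 3 vertices {0, 1, 3} are pairwise adjacent, and any tree decomposition puts a clique entirely inside one bag — forcing width ≥ 2. Combining the bounds, tw(G) = 2.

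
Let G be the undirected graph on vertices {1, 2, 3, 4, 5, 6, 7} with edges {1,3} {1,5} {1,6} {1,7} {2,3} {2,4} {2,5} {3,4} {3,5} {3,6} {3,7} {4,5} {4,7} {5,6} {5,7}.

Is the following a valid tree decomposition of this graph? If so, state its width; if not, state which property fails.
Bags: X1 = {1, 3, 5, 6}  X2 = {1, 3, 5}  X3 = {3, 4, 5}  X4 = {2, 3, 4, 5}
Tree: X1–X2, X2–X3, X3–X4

No — vertex 7 appears in no bag.

A tree decomposition must satisfy three properties: every vertex lies in some bag; for every edge, both endpoints lie together in some bag; and for every vertex, the bags containing it form a connected subtree. Here vertex 7 appears in no bag, so the decomposition is invalid.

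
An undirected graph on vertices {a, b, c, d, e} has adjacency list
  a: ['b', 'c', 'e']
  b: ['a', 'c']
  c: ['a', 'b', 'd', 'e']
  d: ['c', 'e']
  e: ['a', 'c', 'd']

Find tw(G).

2

A width-2 tree decomposition is:
Bags: B1 = {a, c, e}  B2 = {c, d, e}  B3 = {a, b, c}
Tree: B1–B2, B1–B3
Every bag has size at most 3, so the width is 3 − 1 = 2 and tw(G) ≤ 2. On the other hand G contains the 3-clique {c, d, e}. A clique must lie in a single bag of any decomposition, so no decomposition can have width below 2. Hence tw(G) = 2 exactly.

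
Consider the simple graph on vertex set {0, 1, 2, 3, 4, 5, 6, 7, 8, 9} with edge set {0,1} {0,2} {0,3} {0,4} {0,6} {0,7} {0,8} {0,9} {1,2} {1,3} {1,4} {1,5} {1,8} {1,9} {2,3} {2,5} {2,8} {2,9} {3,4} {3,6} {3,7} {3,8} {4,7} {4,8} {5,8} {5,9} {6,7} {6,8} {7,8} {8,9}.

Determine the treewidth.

A width-4 tree decomposition is:
Bags: B1 = {0, 1, 2, 3, 8}  B2 = {0, 1, 2, 8, 9}  B3 = {0, 1, 3, 4, 8}  B4 = {1, 2, 5, 8, 9}  B5 = {0, 3, 4, 7, 8}  B6 = {0, 3, 6, 7, 8}
Tree: B1–B2, B1–B3, B2–B4, B3–B5, B5–B6
The largest bag has 5 vertices, giving width 4; this decomposition certifies tw(G) ≤ 4. For the lower bound, the 5 vertices {0, 1, 2, 8, 9} are pairwise adjacent, and any tree decomposition puts a clique entirely inside one bag — forcing width ≥ 4. The upper and lower bounds meet at 4, so that is the treewidth.

4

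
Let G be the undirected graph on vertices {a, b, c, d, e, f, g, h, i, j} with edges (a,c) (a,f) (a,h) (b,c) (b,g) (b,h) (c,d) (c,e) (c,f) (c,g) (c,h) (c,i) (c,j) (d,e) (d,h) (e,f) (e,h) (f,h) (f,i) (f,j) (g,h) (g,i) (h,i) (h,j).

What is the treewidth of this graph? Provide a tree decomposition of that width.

Each bag holds 4 vertices, so the decomposition has width 3, which upper-bounds the treewidth. Conversely, {c, d, e, h} is a clique of size 4, and the vertices of any clique must share a bag in every tree decomposition; so some bag has ≥ 4 vertices and tw(G) ≥ 3. Combining the bounds, tw(G) = 3.

Treewidth 3.
Bags: B1 = {c, g, h, i}  B2 = {c, f, h, i}  B3 = {b, c, g, h}  B4 = {a, c, f, h}  B5 = {c, e, f, h}  B6 = {c, f, h, j}  B7 = {c, d, e, h}
Tree: B1–B2, B1–B3, B2–B4, B2–B5, B4–B6, B5–B7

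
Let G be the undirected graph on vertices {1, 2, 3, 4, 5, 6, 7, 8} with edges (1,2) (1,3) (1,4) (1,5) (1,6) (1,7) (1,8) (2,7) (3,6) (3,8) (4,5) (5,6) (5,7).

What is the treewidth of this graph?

2

A width-2 tree decomposition is:
Bags: B1 = {1, 5, 7}  B2 = {1, 5, 6}  B3 = {1, 2, 7}  B4 = {1, 3, 6}  B5 = {1, 4, 5}  B6 = {1, 3, 8}
Tree: B1–B2, B1–B3, B2–B4, B2–B5, B4–B6
Every bag has size at most 3, so the width is 3 − 1 = 2 and tw(G) ≤ 2. For the lower bound, the 3 vertices {1, 3, 8} are pairwise adjacent, and any tree decomposition puts a clique entirely inside one bag — forcing width ≥ 2. Therefore the treewidth is 2.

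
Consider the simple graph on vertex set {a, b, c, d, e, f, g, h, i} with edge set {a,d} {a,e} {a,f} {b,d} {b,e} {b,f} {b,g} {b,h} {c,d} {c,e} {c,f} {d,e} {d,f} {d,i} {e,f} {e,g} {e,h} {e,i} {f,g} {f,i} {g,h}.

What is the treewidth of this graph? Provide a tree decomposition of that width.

Each bag holds 4 vertices, so the decomposition has width 3, which upper-bounds the treewidth. Conversely, {b, e, g, h} is a clique of size 4, and the vertices of any clique must share a bag in every tree decomposition; so some bag has ≥ 4 vertices and tw(G) ≥ 3. Combining the bounds, tw(G) = 3.

Treewidth 3.
One such decomposition:
Bags: B1 = {b, e, f, g}  B2 = {b, d, e, f}  B3 = {c, d, e, f}  B4 = {b, e, g, h}  B5 = {d, e, f, i}  B6 = {a, d, e, f}
Tree: B1–B2, B2–B3, B1–B4, B3–B5, B3–B6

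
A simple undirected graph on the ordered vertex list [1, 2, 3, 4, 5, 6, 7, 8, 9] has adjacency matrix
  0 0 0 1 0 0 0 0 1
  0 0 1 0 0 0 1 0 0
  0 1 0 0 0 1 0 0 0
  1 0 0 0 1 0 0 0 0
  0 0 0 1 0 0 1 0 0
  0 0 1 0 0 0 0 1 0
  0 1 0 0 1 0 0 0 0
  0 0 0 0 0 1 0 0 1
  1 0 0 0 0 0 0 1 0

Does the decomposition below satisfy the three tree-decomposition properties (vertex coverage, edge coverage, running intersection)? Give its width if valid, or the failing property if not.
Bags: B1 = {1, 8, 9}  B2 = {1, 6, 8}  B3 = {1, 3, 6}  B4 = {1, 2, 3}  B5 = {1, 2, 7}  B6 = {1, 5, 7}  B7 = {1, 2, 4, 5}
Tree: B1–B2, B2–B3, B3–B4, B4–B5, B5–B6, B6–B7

No — bags containing vertex 2 are not connected in the tree.

A tree decomposition must satisfy three properties: every vertex lies in some bag; for every edge, both endpoints lie together in some bag; and for every vertex, the bags containing it form a connected subtree. Here bags containing vertex 2 are not connected in the tree, so the decomposition is invalid.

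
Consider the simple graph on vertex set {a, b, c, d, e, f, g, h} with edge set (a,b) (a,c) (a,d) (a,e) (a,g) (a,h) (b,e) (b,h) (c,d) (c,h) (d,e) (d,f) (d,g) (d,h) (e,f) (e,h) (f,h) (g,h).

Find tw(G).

A width-3 tree decomposition is:
Bags: B1 = {a, d, e, h}  B2 = {a, b, e, h}  B3 = {a, d, g, h}  B4 = {d, e, f, h}  B5 = {a, c, d, h}
Tree: B1–B2, B1–B3, B1–B4, B1–B5
The largest bag has 4 vertices, giving width 3; this decomposition certifies tw(G) ≤ 3. Conversely, {a, d, g, h} is a clique of size 4, and the vertices of any clique must share a bag in every tree decomposition; so some bag has ≥ 4 vertices and tw(G) ≥ 3. The upper and lower bounds meet at 3, so that is the treewidth.

3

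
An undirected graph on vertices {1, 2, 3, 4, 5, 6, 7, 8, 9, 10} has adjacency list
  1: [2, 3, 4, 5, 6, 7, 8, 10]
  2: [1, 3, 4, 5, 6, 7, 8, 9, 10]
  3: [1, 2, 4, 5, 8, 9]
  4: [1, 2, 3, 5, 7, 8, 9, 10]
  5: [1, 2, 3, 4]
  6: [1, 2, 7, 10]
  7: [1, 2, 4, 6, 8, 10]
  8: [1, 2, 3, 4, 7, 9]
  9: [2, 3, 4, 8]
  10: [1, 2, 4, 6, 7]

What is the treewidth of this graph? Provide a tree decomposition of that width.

Treewidth 4.
One optimal decomposition is:
Bags: B1 = {1, 2, 4, 7, 10}  B2 = {1, 2, 4, 7, 8}  B3 = {1, 2, 3, 4, 8}  B4 = {2, 3, 4, 8, 9}  B5 = {1, 2, 6, 7, 10}  B6 = {1, 2, 3, 4, 5}
Tree: B1–B2, B2–B3, B3–B4, B1–B5, B3–B6

Every bag has size at most 5, so the width is 5 − 1 = 4 and tw(G) ≤ 4. Conversely, {1, 2, 4, 7, 10} is a clique of size 5, and the vertices of any clique must share a bag in every tree decomposition; so some bag has ≥ 5 vertices and tw(G) ≥ 4. Therefore the treewidth is 4.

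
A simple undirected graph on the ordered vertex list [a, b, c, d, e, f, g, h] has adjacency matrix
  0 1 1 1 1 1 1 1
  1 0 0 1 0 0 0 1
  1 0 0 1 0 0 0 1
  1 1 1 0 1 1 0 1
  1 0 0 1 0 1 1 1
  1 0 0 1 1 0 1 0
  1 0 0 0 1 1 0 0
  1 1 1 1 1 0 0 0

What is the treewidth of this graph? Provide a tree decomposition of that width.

Treewidth 3.
Bags: B1 = {a, d, e, f}  B2 = {a, d, e, h}  B3 = {a, e, f, g}  B4 = {a, b, d, h}  B5 = {a, c, d, h}
Tree: B1–B2, B1–B3, B2–B4, B2–B5

Each bag holds 4 vertices, so the decomposition has width 3, which upper-bounds the treewidth. On the other hand G contains the 4-clique {a, d, e, h}. A clique must lie in a single bag of any decomposition, so no decomposition can have width below 3. Hence tw(G) = 3 exactly.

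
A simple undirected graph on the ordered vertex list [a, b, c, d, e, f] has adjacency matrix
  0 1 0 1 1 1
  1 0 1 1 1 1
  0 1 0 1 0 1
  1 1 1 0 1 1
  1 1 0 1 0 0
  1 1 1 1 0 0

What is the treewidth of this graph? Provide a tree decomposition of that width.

Every bag has size at most 4, so the width is 4 − 1 = 3 and tw(G) ≤ 3. Conversely, {b, c, d, f} is a clique of size 4, and the vertices of any clique must share a bag in every tree decomposition; so some bag has ≥ 4 vertices and tw(G) ≥ 3. The upper and lower bounds meet at 3, so that is the treewidth.

Treewidth 3.
One optimal decomposition is:
Bags: B1 = {a, b, d, f}  B2 = {b, c, d, f}  B3 = {a, b, d, e}
Tree: B1–B2, B1–B3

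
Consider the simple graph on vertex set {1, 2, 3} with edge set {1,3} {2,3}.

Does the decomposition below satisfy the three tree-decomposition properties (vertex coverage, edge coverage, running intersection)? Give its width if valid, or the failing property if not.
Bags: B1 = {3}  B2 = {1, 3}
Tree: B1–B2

A tree decomposition must satisfy three properties: every vertex lies in some bag; for every edge, both endpoints lie together in some bag; and for every vertex, the bags containing it form a connected subtree. Here vertex 2 appears in no bag, so the decomposition is invalid.

No — vertex 2 appears in no bag.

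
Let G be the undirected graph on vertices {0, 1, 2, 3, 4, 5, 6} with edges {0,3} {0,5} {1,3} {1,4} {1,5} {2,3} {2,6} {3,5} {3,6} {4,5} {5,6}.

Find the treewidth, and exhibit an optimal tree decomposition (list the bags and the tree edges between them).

Treewidth 2.
One optimal decomposition is:
Bags: B1 = {3, 5, 6}  B2 = {1, 3, 5}  B3 = {1, 4, 5}  B4 = {2, 3, 6}  B5 = {0, 3, 5}
Tree: B1–B2, B2–B3, B1–B4, B1–B5

The largest bag has 3 vertices, giving width 2; this decomposition certifies tw(G) ≤ 2. Conversely, {2, 3, 6} is a clique of size 3, and the vertices of any clique must share a bag in every tree decomposition; so some bag has ≥ 3 vertices and tw(G) ≥ 2. Hence tw(G) = 2 exactly.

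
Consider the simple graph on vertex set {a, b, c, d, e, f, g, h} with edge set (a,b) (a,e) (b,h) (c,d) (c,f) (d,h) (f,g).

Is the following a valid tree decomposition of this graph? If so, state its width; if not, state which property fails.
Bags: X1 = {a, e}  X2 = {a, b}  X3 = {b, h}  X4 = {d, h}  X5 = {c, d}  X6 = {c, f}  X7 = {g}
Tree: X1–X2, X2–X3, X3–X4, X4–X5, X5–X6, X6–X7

A tree decomposition must satisfy three properties: every vertex lies in some bag; for every edge, both endpoints lie together in some bag; and for every vertex, the bags containing it form a connected subtree. Here edge (f,g) lies in no bag, so the decomposition is invalid.

No — edge (f,g) lies in no bag.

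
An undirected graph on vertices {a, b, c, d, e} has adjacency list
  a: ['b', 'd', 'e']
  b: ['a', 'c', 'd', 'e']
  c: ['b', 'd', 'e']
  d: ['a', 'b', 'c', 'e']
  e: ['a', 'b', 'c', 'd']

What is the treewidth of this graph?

3

A width-3 tree decomposition is:
Bags: B1 = {b, c, d, e}  B2 = {a, b, d, e}
Tree: B1–B2
Each bag holds 4 vertices, so the decomposition has width 3, which upper-bounds the treewidth. For the lower bound, the 4 vertices {b, c, d, e} are pairwise adjacent, and any tree decomposition puts a clique entirely inside one bag — forcing width ≥ 3. Combining the bounds, tw(G) = 3.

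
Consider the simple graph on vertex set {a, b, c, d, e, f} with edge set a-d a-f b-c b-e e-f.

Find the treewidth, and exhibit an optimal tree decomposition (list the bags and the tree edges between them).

Treewidth 1.
One optimal decomposition is:
Bags: B1 = {a, d}  B2 = {a, f}  B3 = {e, f}  B4 = {b, e}  B5 = {b, c}
Tree: B1–B2, B2–B3, B3–B4, B4–B5

The largest bag has 2 vertices, giving width 1; this decomposition certifies tw(G) ≤ 1. Since G has at least one edge (e.g. d–a), it is not an edgeless graph, so tw(G) ≥ 1. Hence tw(G) = 1 exactly.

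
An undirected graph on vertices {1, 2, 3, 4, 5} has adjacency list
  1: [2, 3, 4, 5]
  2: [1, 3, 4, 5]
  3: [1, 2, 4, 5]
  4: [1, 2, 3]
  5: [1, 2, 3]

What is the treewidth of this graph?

A width-3 tree decomposition is:
Bags: B1 = {1, 2, 3, 4}  B2 = {1, 2, 3, 5}
Tree: B1–B2
Each bag holds 4 vertices, so the decomposition has width 3, which upper-bounds the treewidth. On the other hand G contains the 4-clique {1, 2, 3, 4}. A clique must lie in a single bag of any decomposition, so no decomposition can have width below 3. Combining the bounds, tw(G) = 3.

3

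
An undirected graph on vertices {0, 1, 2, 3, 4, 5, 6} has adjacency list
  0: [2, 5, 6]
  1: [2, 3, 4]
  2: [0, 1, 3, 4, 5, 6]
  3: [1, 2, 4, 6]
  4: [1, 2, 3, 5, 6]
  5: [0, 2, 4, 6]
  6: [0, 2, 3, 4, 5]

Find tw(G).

3

A width-3 tree decomposition is:
Bags: B1 = {1, 2, 3, 4}  B2 = {2, 3, 4, 6}  B3 = {2, 4, 5, 6}  B4 = {0, 2, 5, 6}
Tree: B1–B2, B2–B3, B3–B4
Each bag holds 4 vertices, so the decomposition has width 3, which upper-bounds the treewidth. On the other hand G contains the 4-clique {0, 2, 5, 6}. A clique must lie in a single bag of any decomposition, so no decomposition can have width below 3. The upper and lower bounds meet at 3, so that is the treewidth.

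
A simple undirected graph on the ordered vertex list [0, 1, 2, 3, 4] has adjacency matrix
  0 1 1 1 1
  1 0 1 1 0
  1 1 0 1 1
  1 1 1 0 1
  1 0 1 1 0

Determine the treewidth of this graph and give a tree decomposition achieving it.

The largest bag has 4 vertices, giving width 3; this decomposition certifies tw(G) ≤ 3. For the lower bound, the 4 vertices {0, 1, 2, 3} are pairwise adjacent, and any tree decomposition puts a clique entirely inside one bag — forcing width ≥ 3. Therefore the treewidth is 3.

Treewidth 3.
One such decomposition:
Bags: B1 = {0, 1, 2, 3}  B2 = {0, 2, 3, 4}
Tree: B1–B2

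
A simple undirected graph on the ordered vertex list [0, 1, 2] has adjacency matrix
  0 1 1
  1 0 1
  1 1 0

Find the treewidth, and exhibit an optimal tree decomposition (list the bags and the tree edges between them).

Treewidth 2.
One such decomposition:
Bags: B1 = {0, 1, 2}
Tree: (single bag)

A single bag containing all 3 vertices is trivially a valid decomposition of width 2. Conversely, {0, 1, 2} is a clique of size 3, and the vertices of any clique must share a bag in every tree decomposition; so some bag has ≥ 3 vertices and tw(G) ≥ 2. Combining the bounds, tw(G) = 2.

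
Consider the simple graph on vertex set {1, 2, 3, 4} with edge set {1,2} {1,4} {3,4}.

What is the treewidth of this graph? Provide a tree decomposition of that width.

Treewidth 1.
One such decomposition:
Bags: B1 = {1, 2}  B2 = {1, 4}  B3 = {3, 4}
Tree: B1–B2, B2–B3

The largest bag has 2 vertices, giving width 1; this decomposition certifies tw(G) ≤ 1. G has an edge, so its treewidth is at least 1. Hence tw(G) = 1 exactly.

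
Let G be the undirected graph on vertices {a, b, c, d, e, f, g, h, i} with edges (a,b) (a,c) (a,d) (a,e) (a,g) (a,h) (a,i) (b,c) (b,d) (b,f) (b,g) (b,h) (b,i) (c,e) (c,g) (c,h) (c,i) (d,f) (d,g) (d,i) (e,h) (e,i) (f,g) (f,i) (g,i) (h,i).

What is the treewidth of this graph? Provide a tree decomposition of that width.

Treewidth 4.
One optimal decomposition is:
Bags: B1 = {a, b, c, g, i}  B2 = {a, b, d, g, i}  B3 = {a, b, c, h, i}  B4 = {b, d, f, g, i}  B5 = {a, c, e, h, i}
Tree: B1–B2, B1–B3, B2–B4, B3–B5

Each bag holds 5 vertices, so the decomposition has width 4, which upper-bounds the treewidth. On the other hand G contains the 5-clique {a, c, e, h, i}. A clique must lie in a single bag of any decomposition, so no decomposition can have width below 4. Combining the bounds, tw(G) = 4.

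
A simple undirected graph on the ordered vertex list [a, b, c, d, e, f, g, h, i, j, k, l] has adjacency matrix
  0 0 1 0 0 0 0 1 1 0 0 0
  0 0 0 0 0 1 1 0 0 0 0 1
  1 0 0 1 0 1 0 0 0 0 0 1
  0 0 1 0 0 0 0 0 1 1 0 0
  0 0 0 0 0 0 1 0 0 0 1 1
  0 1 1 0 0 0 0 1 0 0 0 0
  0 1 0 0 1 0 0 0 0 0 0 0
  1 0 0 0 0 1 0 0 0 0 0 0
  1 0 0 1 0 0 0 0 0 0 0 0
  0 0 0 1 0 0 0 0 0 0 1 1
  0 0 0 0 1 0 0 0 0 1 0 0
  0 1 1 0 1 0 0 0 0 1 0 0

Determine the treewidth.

A width-3 tree decomposition is:
Bags: B1 = {a, d, h, i}  B2 = {a, c, d, h}  B3 = {c, d, f, h}  B4 = {c, d, f, j}  B5 = {c, f, j, l}  B6 = {b, f, j, l}  B7 = {b, j, k, l}  B8 = {b, e, k, l}  B9 = {b, e, g, k}
Tree: B1–B2, B2–B3, B3–B4, B4–B5, B5–B6, B6–B7, B7–B8, B8–B9
Each bag holds 4 vertices, so the decomposition has width 3, which upper-bounds the treewidth. For the lower bound: the 4 vertex sets {a,h,i}, {d}, {c}, {b,f,j,l} are disjoint, each induces a connected subgraph, and every pair is joined by at least one edge of G. Contracting each set to a single vertex therefore yields K_{4} as a minor, and since treewidth is minor-monotone, tw(G) ≥ tw(K_{4}) = 3. Hence tw(G) = 3 exactly.

3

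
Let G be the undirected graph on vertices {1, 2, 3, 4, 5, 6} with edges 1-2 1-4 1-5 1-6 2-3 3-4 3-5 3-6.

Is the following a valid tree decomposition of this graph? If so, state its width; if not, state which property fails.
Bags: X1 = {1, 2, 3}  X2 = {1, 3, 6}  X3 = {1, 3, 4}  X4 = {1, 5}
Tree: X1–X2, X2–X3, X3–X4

A tree decomposition must satisfy three properties: every vertex lies in some bag; for every edge, both endpoints lie together in some bag; and for every vertex, the bags containing it form a connected subtree. Here edge (3,5) lies in no bag, so the decomposition is invalid.

No — edge (3,5) lies in no bag.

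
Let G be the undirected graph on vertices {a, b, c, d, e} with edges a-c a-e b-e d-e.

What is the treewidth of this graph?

1

A width-1 tree decomposition is:
Bags: B1 = {b, e}  B2 = {a, e}  B3 = {a, c}  B4 = {d, e}
Tree: B1–B2, B2–B3, B2–B4
Each bag holds 2 vertices, so the decomposition has width 1, which upper-bounds the treewidth. G has an edge, so its treewidth is at least 1. Hence tw(G) = 1 exactly.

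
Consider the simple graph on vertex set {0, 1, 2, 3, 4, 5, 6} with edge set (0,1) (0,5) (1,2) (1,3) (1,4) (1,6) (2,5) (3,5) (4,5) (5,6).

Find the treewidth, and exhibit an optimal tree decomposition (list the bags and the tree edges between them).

Treewidth 2.
Bags: B1 = {1, 3, 5}  B2 = {0, 1, 5}  B3 = {1, 5, 6}  B4 = {1, 2, 5}  B5 = {1, 4, 5}
Tree: B1–B2, B2–B3, B3–B4, B4–B5

Every bag has size at most 3, so the width is 3 − 1 = 2 and tw(G) ≤ 2. Since 5–3–1–0–5 is a cycle in G, G is not acyclic. Forests are exactly the graphs of treewidth ≤ 1, so tw(G) ≥ 2. The upper and lower bounds meet at 2, so that is the treewidth.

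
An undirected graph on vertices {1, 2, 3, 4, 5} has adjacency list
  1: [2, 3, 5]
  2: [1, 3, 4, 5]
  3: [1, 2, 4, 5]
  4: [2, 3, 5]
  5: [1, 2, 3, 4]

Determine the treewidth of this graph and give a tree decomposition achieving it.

The largest bag has 4 vertices, giving width 3; this decomposition certifies tw(G) ≤ 3. For the lower bound, the 4 vertices {1, 2, 3, 5} are pairwise adjacent, and any tree decomposition puts a clique entirely inside one bag — forcing width ≥ 3. Therefore the treewidth is 3.

Treewidth 3.
Bags: B1 = {1, 2, 3, 5}  B2 = {2, 3, 4, 5}
Tree: B1–B2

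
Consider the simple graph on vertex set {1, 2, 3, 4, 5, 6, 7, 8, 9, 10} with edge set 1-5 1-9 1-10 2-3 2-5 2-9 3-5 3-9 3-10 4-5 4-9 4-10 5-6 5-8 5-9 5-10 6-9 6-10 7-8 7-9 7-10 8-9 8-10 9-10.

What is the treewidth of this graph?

A width-3 tree decomposition is:
Bags: B1 = {3, 5, 9, 10}  B2 = {4, 5, 9, 10}  B3 = {2, 3, 5, 9}  B4 = {5, 8, 9, 10}  B5 = {7, 8, 9, 10}  B6 = {1, 5, 9, 10}  B7 = {5, 6, 9, 10}
Tree: B1–B2, B1–B3, B2–B4, B4–B5, B4–B6, B1–B7
Every bag has size at most 4, so the width is 4 − 1 = 3 and tw(G) ≤ 3. On the other hand G contains the 4-clique {2, 3, 5, 9}. A clique must lie in a single bag of any decomposition, so no decomposition can have width below 3. Therefore the treewidth is 3.

3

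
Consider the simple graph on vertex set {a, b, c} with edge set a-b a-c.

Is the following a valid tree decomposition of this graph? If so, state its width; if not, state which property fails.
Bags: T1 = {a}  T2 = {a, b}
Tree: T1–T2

A tree decomposition must satisfy three properties: every vertex lies in some bag; for every edge, both endpoints lie together in some bag; and for every vertex, the bags containing it form a connected subtree. Here vertex c appears in no bag, so the decomposition is invalid.

No — vertex c appears in no bag.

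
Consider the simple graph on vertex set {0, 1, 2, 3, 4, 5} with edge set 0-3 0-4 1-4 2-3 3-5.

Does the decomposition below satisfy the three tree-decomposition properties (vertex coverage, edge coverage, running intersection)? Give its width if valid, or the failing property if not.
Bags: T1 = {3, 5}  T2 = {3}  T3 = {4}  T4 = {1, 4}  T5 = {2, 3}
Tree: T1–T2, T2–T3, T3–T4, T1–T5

No — vertex 0 appears in no bag.

A tree decomposition must satisfy three properties: every vertex lies in some bag; for every edge, both endpoints lie together in some bag; and for every vertex, the bags containing it form a connected subtree. Here vertex 0 appears in no bag, so the decomposition is invalid.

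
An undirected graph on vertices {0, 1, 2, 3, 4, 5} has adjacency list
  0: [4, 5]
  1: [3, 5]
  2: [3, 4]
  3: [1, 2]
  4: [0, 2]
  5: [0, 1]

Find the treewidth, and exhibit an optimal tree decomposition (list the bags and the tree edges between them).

Treewidth 2.
Bags: B1 = {2, 3, 4}  B2 = {1, 3, 4}  B3 = {1, 4, 5}  B4 = {0, 4, 5}
Tree: B1–B2, B2–B3, B3–B4

The largest bag has 3 vertices, giving width 2; this decomposition certifies tw(G) ≤ 2. The edges 4–2–3–1–5–0–4 form a cycle, so G is not a tree and its treewidth is at least 2. Therefore the treewidth is 2.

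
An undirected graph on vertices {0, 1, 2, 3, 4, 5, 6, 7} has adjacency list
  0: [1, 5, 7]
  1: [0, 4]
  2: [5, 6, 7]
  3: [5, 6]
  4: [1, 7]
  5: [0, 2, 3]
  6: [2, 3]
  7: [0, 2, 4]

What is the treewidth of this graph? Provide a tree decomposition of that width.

Treewidth 2.
One such decomposition:
Bags: B1 = {3, 5, 6}  B2 = {2, 5, 6}  B3 = {0, 2, 5}  B4 = {0, 2, 7}  B5 = {0, 1, 7}  B6 = {1, 4, 7}
Tree: B1–B2, B2–B3, B3–B4, B4–B5, B5–B6

Every bag has size at most 3, so the width is 3 − 1 = 2 and tw(G) ≤ 2. For the lower bound, G contains the cycle 3–6–2–5–3, so G is not a forest; only forests have treewidth ≤ 1, hence tw(G) ≥ 2. The upper and lower bounds meet at 2, so that is the treewidth.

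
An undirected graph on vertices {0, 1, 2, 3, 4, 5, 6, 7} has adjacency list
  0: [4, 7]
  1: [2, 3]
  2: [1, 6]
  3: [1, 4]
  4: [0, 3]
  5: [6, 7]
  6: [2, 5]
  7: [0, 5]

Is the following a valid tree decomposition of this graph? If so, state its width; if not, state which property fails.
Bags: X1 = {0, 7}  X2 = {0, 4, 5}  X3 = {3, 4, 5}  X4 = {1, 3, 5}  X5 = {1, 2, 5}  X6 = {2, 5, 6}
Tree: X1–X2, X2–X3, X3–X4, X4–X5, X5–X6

No — edge (5,7) lies in no bag.

A tree decomposition must satisfy three properties: every vertex lies in some bag; for every edge, both endpoints lie together in some bag; and for every vertex, the bags containing it form a connected subtree. Here edge (5,7) lies in no bag, so the decomposition is invalid.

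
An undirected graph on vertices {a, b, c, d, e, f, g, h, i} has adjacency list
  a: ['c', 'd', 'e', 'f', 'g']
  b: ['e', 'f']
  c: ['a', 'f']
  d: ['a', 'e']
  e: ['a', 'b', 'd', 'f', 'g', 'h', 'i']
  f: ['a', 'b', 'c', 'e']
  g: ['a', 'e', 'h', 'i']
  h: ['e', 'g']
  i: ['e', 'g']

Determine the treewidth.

A width-2 tree decomposition is:
Bags: B1 = {a, e, g}  B2 = {a, e, f}  B3 = {e, g, h}  B4 = {a, d, e}  B5 = {b, e, f}  B6 = {a, c, f}  B7 = {e, g, i}
Tree: B1–B2, B1–B3, B2–B4, B2–B5, B2–B6, B1–B7
The largest bag has 3 vertices, giving width 2; this decomposition certifies tw(G) ≤ 2. For the lower bound, the 3 vertices {a, d, e} are pairwise adjacent, and any tree decomposition puts a clique entirely inside one bag — forcing width ≥ 2. Therefore the treewidth is 2.

2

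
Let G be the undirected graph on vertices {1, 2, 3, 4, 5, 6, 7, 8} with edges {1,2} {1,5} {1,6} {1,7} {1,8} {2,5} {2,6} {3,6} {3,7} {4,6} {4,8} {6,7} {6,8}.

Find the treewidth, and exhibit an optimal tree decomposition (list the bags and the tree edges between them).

Treewidth 2.
Bags: B1 = {4, 6, 8}  B2 = {1, 6, 8}  B3 = {1, 2, 6}  B4 = {1, 6, 7}  B5 = {1, 2, 5}  B6 = {3, 6, 7}
Tree: B1–B2, B2–B3, B2–B4, B3–B5, B4–B6

Each bag holds 3 vertices, so the decomposition has width 2, which upper-bounds the treewidth. On the other hand G contains the 3-clique {1, 2, 5}. A clique must lie in a single bag of any decomposition, so no decomposition can have width below 2. Combining the bounds, tw(G) = 2.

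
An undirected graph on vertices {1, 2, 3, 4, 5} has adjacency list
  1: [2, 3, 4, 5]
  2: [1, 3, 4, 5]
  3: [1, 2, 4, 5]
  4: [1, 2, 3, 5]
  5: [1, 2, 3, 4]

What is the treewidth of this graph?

A width-4 tree decomposition is:
Bags: B1 = {1, 2, 3, 4, 5}
Tree: (single bag)
A single bag containing all 5 vertices is trivially a valid decomposition of width 4. Conversely, {1, 2, 3, 4, 5} is a clique of size 5, and the vertices of any clique must share a bag in every tree decomposition; so some bag has ≥ 5 vertices and tw(G) ≥ 4. Therefore the treewidth is 4.

4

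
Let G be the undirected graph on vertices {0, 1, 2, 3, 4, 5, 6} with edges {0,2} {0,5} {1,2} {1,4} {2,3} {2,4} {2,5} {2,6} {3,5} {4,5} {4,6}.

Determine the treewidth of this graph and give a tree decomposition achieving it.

Treewidth 2.
One such decomposition:
Bags: B1 = {2, 3, 5}  B2 = {2, 4, 5}  B3 = {1, 2, 4}  B4 = {2, 4, 6}  B5 = {0, 2, 5}
Tree: B1–B2, B2–B3, B3–B4, B1–B5

Every bag has size at most 3, so the width is 3 − 1 = 2 and tw(G) ≤ 2. Conversely, {0, 2, 5} is a clique of size 3, and the vertices of any clique must share a bag in every tree decomposition; so some bag has ≥ 3 vertices and tw(G) ≥ 2. Therefore the treewidth is 2.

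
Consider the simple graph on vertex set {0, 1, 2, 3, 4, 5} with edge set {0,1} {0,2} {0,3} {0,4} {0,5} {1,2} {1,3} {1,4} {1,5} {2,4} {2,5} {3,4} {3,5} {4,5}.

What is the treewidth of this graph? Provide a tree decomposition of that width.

Treewidth 4.
One such decomposition:
Bags: B1 = {0, 1, 3, 4, 5}  B2 = {0, 1, 2, 4, 5}
Tree: B1–B2

Every bag has size at most 5, so the width is 5 − 1 = 4 and tw(G) ≤ 4. On the other hand G contains the 5-clique {0, 1, 2, 4, 5}. A clique must lie in a single bag of any decomposition, so no decomposition can have width below 4. The upper and lower bounds meet at 4, so that is the treewidth.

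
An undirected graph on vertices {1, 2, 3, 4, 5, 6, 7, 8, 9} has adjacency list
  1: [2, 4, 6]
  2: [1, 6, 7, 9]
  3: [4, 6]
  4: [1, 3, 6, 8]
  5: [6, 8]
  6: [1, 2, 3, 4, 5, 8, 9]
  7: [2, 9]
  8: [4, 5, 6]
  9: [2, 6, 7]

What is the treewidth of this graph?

2

A width-2 tree decomposition is:
Bags: B1 = {1, 2, 6}  B2 = {1, 4, 6}  B3 = {4, 6, 8}  B4 = {3, 4, 6}  B5 = {2, 6, 9}  B6 = {2, 7, 9}  B7 = {5, 6, 8}
Tree: B1–B2, B2–B3, B2–B4, B1–B5, B5–B6, B3–B7
Every bag has size at most 3, so the width is 3 − 1 = 2 and tw(G) ≤ 2. On the other hand G contains the 3-clique {2, 6, 9}. A clique must lie in a single bag of any decomposition, so no decomposition can have width below 2. The upper and lower bounds meet at 2, so that is the treewidth.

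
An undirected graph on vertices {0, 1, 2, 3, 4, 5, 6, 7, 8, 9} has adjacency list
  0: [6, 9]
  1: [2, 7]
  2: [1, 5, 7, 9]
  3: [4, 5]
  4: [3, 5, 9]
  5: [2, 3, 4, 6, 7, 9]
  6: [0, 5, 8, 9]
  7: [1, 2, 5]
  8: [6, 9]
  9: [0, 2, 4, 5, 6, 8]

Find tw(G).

2

A width-2 tree decomposition is:
Bags: B1 = {4, 5, 9}  B2 = {3, 4, 5}  B3 = {5, 6, 9}  B4 = {0, 6, 9}  B5 = {2, 5, 9}  B6 = {2, 5, 7}  B7 = {1, 2, 7}  B8 = {6, 8, 9}
Tree: B1–B2, B1–B3, B3–B4, B1–B5, B5–B6, B6–B7, B4–B8
Every bag has size at most 3, so the width is 3 − 1 = 2 and tw(G) ≤ 2. On the other hand G contains the 3-clique {0, 6, 9}. A clique must lie in a single bag of any decomposition, so no decomposition can have width below 2. The upper and lower bounds meet at 2, so that is the treewidth.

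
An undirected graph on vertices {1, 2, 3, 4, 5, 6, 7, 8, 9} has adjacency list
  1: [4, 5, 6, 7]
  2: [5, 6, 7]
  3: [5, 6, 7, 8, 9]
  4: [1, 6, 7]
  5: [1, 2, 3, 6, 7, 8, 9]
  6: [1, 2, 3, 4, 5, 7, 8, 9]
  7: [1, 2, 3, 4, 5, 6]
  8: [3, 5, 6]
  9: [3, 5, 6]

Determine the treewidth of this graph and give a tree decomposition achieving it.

The largest bag has 4 vertices, giving width 3; this decomposition certifies tw(G) ≤ 3. For the lower bound, the 4 vertices {1, 4, 6, 7} are pairwise adjacent, and any tree decomposition puts a clique entirely inside one bag — forcing width ≥ 3. Hence tw(G) = 3 exactly.

Treewidth 3.
Bags: B1 = {3, 5, 6, 7}  B2 = {3, 5, 6, 9}  B3 = {1, 5, 6, 7}  B4 = {2, 5, 6, 7}  B5 = {3, 5, 6, 8}  B6 = {1, 4, 6, 7}
Tree: B1–B2, B1–B3, B1–B4, B2–B5, B3–B6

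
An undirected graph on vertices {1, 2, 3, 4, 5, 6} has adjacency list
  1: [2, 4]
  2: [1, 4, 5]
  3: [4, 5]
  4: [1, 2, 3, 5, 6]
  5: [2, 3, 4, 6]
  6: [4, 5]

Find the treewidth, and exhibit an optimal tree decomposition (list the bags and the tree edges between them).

Every bag has size at most 3, so the width is 3 − 1 = 2 and tw(G) ≤ 2. For the lower bound, the 3 vertices {1, 2, 4} are pairwise adjacent, and any tree decomposition puts a clique entirely inside one bag — forcing width ≥ 2. Combining the bounds, tw(G) = 2.

Treewidth 2.
One optimal decomposition is:
Bags: B1 = {1, 2, 4}  B2 = {2, 4, 5}  B3 = {4, 5, 6}  B4 = {3, 4, 5}
Tree: B1–B2, B2–B3, B2–B4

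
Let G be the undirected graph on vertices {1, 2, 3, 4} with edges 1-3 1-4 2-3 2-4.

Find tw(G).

2

A width-2 tree decomposition is:
Bags: B1 = {2, 3, 4}  B2 = {1, 3, 4}
Tree: B1–B2
The largest bag has 3 vertices, giving width 2; this decomposition certifies tw(G) ≤ 2. For the lower bound, G contains the cycle 4–2–3–1–4, so G is not a forest; only forests have treewidth ≤ 1, hence tw(G) ≥ 2. The upper and lower bounds meet at 2, so that is the treewidth.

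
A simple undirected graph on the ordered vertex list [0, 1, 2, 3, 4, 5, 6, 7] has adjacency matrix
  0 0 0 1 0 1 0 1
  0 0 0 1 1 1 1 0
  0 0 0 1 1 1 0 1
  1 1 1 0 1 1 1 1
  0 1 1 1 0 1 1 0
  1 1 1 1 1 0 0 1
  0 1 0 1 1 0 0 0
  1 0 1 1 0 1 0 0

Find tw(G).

A width-3 tree decomposition is:
Bags: B1 = {2, 3, 5, 7}  B2 = {2, 3, 4, 5}  B3 = {0, 3, 5, 7}  B4 = {1, 3, 4, 5}  B5 = {1, 3, 4, 6}
Tree: B1–B2, B1–B3, B2–B4, B4–B5
Each bag holds 4 vertices, so the decomposition has width 3, which upper-bounds the treewidth. For the lower bound, the 4 vertices {0, 3, 5, 7} are pairwise adjacent, and any tree decomposition puts a clique entirely inside one bag — forcing width ≥ 3. Combining the bounds, tw(G) = 3.

3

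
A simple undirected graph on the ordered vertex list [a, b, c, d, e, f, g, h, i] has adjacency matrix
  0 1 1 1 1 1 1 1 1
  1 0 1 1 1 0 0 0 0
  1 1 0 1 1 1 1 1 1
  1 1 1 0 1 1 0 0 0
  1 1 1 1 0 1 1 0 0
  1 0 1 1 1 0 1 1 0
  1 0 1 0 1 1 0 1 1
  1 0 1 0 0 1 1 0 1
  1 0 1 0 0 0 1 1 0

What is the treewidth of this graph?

A width-4 tree decomposition is:
Bags: B1 = {a, c, d, e, f}  B2 = {a, c, e, f, g}  B3 = {a, c, f, g, h}  B4 = {a, c, g, h, i}  B5 = {a, b, c, d, e}
Tree: B1–B2, B2–B3, B3–B4, B1–B5
Each bag holds 5 vertices, so the decomposition has width 4, which upper-bounds the treewidth. Conversely, {a, c, d, e, f} is a clique of size 5, and the vertices of any clique must share a bag in every tree decomposition; so some bag has ≥ 5 vertices and tw(G) ≥ 4. Combining the bounds, tw(G) = 4.

4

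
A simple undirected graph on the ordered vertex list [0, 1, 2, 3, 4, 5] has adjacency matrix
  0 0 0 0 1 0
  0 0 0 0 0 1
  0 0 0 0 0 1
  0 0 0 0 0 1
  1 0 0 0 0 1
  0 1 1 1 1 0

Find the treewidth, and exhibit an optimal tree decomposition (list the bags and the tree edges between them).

Each bag holds 2 vertices, so the decomposition has width 1, which upper-bounds the treewidth. G has an edge, so its treewidth is at least 1. The upper and lower bounds meet at 1, so that is the treewidth.

Treewidth 1.
One such decomposition:
Bags: B1 = {1, 5}  B2 = {2, 5}  B3 = {4, 5}  B4 = {0, 4}  B5 = {3, 5}
Tree: B1–B2, B2–B3, B3–B4, B3–B5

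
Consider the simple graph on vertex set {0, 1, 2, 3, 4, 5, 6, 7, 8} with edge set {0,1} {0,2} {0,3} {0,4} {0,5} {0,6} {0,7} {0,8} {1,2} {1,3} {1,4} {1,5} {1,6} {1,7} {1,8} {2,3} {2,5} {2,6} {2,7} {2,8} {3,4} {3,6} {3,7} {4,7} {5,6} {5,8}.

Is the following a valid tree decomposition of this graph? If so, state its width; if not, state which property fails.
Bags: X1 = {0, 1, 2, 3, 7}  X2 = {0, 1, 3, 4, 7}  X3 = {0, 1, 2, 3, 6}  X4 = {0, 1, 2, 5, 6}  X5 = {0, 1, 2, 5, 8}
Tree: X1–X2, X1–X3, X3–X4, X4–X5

Checking the three conditions: (i) the bags cover all of {0, 1, 2, 3, 4, 5, 6, 7, 8}; (ii) for each edge, some bag contains both endpoints; (iii) the bags containing any fixed vertex form a subtree. All hold, so the decomposition is valid with width 5 − 1 = 4.

Yes; width 4.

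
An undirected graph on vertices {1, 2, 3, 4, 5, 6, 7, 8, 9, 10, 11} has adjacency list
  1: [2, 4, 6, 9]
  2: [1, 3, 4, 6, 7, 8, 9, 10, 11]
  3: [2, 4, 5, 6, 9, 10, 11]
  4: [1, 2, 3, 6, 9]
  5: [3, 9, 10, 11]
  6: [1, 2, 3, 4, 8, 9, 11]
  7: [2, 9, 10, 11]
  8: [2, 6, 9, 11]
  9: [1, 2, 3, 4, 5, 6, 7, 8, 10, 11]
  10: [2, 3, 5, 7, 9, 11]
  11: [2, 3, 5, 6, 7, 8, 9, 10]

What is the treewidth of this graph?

4

A width-4 tree decomposition is:
Bags: B1 = {2, 3, 4, 6, 9}  B2 = {2, 3, 6, 9, 11}  B3 = {2, 6, 8, 9, 11}  B4 = {1, 2, 4, 6, 9}  B5 = {2, 3, 9, 10, 11}  B6 = {3, 5, 9, 10, 11}  B7 = {2, 7, 9, 10, 11}
Tree: B1–B2, B2–B3, B1–B4, B2–B5, B5–B6, B5–B7
Every bag has size at most 5, so the width is 5 − 1 = 4 and tw(G) ≤ 4. On the other hand G contains the 5-clique {2, 3, 9, 10, 11}. A clique must lie in a single bag of any decomposition, so no decomposition can have width below 4. Therefore the treewidth is 4.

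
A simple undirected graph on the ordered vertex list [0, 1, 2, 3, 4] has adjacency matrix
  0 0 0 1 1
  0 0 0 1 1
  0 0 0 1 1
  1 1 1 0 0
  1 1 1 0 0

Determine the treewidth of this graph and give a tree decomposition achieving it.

Treewidth 2.
One such decomposition:
Bags: B1 = {1, 3, 4}  B2 = {0, 3, 4}  B3 = {2, 3, 4}
Tree: B1–B2, B2–B3

Each bag holds 3 vertices, so the decomposition has width 2, which upper-bounds the treewidth. The edges 1–4–0–3–1 form a cycle, so G is not a tree and its treewidth is at least 2. Combining the bounds, tw(G) = 2.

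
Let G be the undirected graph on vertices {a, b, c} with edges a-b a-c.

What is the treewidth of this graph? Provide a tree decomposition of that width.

Treewidth 1.
Bags: B1 = {a, c}  B2 = {a, b}
Tree: B1–B2

Each bag holds 2 vertices, so the decomposition has width 1, which upper-bounds the treewidth. G has an edge, so its treewidth is at least 1. Therefore the treewidth is 1.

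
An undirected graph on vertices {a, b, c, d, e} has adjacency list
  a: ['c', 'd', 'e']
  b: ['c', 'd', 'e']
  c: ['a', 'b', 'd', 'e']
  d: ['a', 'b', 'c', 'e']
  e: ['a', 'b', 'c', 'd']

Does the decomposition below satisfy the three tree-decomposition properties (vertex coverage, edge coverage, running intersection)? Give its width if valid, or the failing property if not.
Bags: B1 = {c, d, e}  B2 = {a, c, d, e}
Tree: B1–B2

No — vertex b appears in no bag.

A tree decomposition must satisfy three properties: every vertex lies in some bag; for every edge, both endpoints lie together in some bag; and for every vertex, the bags containing it form a connected subtree. Here vertex b appears in no bag, so the decomposition is invalid.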